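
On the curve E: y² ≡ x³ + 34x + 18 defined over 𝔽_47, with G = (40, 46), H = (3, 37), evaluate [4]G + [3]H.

First 4G:
Repeated addition: build up to 4G.
2G: tangent at (40, 46): λ = (3·40² + 34)/(2·46) ≡ 40/45. 45⁻¹ ≡ 23 (mod 47), so λ ≡ 40·23 ≡ 27.
  x = λ² - 40 - 40 = 729 - 80 ≡ 38; y = λ·(40 - 38) - 46 ≡ 8. → (38, 8)
3G: (38, 8) + (40, 46). λ = (46 - 8)/(40 - 38) ≡ 38/2 mod 47. 2⁻¹ ≡ 24 (mod 47), so λ ≡ 19.
  x = λ² - 38 - 40 = 361 - 78 ≡ 1; y = λ·(38 - 1) - 8 ≡ 37. → (1, 37)
4G: (1, 37) + (40, 46). λ = (46 - 37)/(40 - 1) ≡ 9/39 mod 47. 39⁻¹ ≡ 41 (mod 47), so λ ≡ 40.
  x = λ² - 1 - 40 = 1600 - 41 ≡ 8; y = λ·(1 - 8) - 37 ≡ 12. → (8, 12)
4G = (8, 12).
Next 3H:
Repeated addition: build up to 3H.
2H: tangent at (3, 37): λ = (3·3² + 34)/(2·37) ≡ 14/27. 27⁻¹ ≡ 7 (mod 47) since 27·7 = 189 ≡ 1, so λ ≡ 14·7 ≡ 4.
  x = λ² - 3 - 3 = 16 - 6 ≡ 10; y = λ·(3 - 10) - 37 ≡ 29. → (10, 29)
3H: (10, 29) + (3, 37). λ = (37 - 29)/(3 - 10) ≡ 8/40 mod 47. 40⁻¹ ≡ 20 (mod 47), so λ ≡ 19.
  x = λ² - 10 - 3 = 361 - 13 ≡ 19; y = λ·(10 - 19) - 29 ≡ 35. → (19, 35)
3H = (19, 35).
Finally 4G + 3H:
(8, 12) + (19, 35). λ = (35 - 12)/(19 - 8) ≡ 23/11 mod 47. 11⁻¹ ≡ 30 (mod 47), so λ ≡ 32.
  x = λ² - 8 - 19 = 1024 - 27 ≡ 10; y = λ·(8 - 10) - 12 ≡ 18. → (10, 18)

(10, 18)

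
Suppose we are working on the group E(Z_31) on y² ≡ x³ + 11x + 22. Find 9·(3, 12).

(21, 11)

Write P = (3, 12).
Repeated addition: build up to 9P.
2P: tangent at (3, 12): λ = (3·3² + 11)/(2·12) ≡ 7/24. 24⁻¹ ≡ 22 (mod 31), so λ ≡ 7·22 ≡ 30.
  x = λ² - 3 - 3 = 900 - 6 ≡ 26; y = λ·(3 - 26) - 12 ≡ 11. → (26, 11)
3P: (26, 11) + (3, 12). λ = (12 - 11)/(3 - 26) ≡ 1/8 mod 31. 8⁻¹ ≡ 4 (mod 31), so λ ≡ 4.
  x = λ² - 26 - 3 = 16 - 29 ≡ 18; y = λ·(26 - 18) - 11 ≡ 21. → (18, 21)
4P: (18, 21) + (3, 12). λ = (12 - 21)/(3 - 18) ≡ 22/16 mod 31. 16⁻¹ ≡ 2 (mod 31) since 16·2 = 32 ≡ 1, so λ ≡ 13.
  x = λ² - 18 - 3 = 169 - 21 ≡ 24; y = λ·(18 - 24) - 21 ≡ 25. → (24, 25)
5P: (24, 25) + (3, 12). λ = (12 - 25)/(3 - 24) ≡ 18/10 mod 31. 10⁻¹ ≡ 28 (mod 31), so λ ≡ 8.
  x = λ² - 24 - 3 = 64 - 27 ≡ 6; y = λ·(24 - 6) - 25 ≡ 26. → (6, 26)
6P: (6, 26) + (3, 12). λ = (12 - 26)/(3 - 6) ≡ 17/28 mod 31. 28⁻¹ ≡ 10 (mod 31) since 28·10 = 280 ≡ 1, so λ ≡ 15.
  x = λ² - 6 - 3 = 225 - 9 ≡ 30; y = λ·(6 - 30) - 26 ≡ 17. → (30, 17)
7P: (30, 17) + (3, 12). λ = (12 - 17)/(3 - 30) ≡ 26/4 mod 31. 4⁻¹ ≡ 8 (mod 31), so λ ≡ 22.
  x = λ² - 30 - 3 = 484 - 33 ≡ 17; y = λ·(30 - 17) - 17 ≡ 21. → (17, 21)
8P: (17, 21) + (3, 12). λ = (12 - 21)/(3 - 17) ≡ 22/17 mod 31. 17⁻¹ ≡ 11 (mod 31), so λ ≡ 25.
  x = λ² - 17 - 3 = 625 - 20 ≡ 16; y = λ·(17 - 16) - 21 ≡ 4. → (16, 4)
9P: (16, 4) + (3, 12). λ = (12 - 4)/(3 - 16) ≡ 8/18 mod 31. 18⁻¹ ≡ 19 (mod 31), so λ ≡ 28.
  x = λ² - 16 - 3 = 784 - 19 ≡ 21; y = λ·(16 - 21) - 4 ≡ 11. → (21, 11)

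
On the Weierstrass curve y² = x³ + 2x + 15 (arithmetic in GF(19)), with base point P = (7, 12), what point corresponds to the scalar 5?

(5, 6)

Double-and-add on 5 = (101)₂. Start with P = (7, 12) for the leading 1-bit.
double: tangent at (7, 12): λ = (3·7² + 2)/(2·12) ≡ 16/5. 5⁻¹ ≡ 4 (mod 19), so λ ≡ 16·4 ≡ 7.
  x = λ² - 7 - 7 = 49 - 14 ≡ 16; y = λ·(7 - 16) - 12 ≡ 1. → (16, 1)
double: tangent at (16, 1): λ = (3·16² + 2)/(2·1) ≡ 10/2. 2⁻¹ ≡ 10 (mod 19) since 2·10 = 20 ≡ 1, so λ ≡ 10·10 ≡ 5.
  x = λ² - 16 - 16 = 25 - 32 ≡ 12; y = λ·(16 - 12) - 1 ≡ 0. → (12, 0)
add P: (12, 0) + (7, 12). λ = (12 - 0)/(7 - 12) ≡ 12/14 mod 19. 14⁻¹ ≡ 15 (mod 19) since 14·15 = 210 ≡ 1, so λ ≡ 9.
  x = λ² - 12 - 7 = 81 - 19 ≡ 5; y = λ·(12 - 5) - 0 ≡ 6. → (5, 6)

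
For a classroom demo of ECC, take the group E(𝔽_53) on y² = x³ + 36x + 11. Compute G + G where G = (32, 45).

(49, 11)

tangent at (32, 45): λ = (3·32² + 36)/(2·45) ≡ 34/37. 37⁻¹ ≡ 43 (mod 53) since 37·43 = 1591 ≡ 1, so λ ≡ 34·43 ≡ 31.
  x = λ² - 32 - 32 = 961 - 64 ≡ 49; y = λ·(32 - 49) - 45 ≡ 11. → (49, 11)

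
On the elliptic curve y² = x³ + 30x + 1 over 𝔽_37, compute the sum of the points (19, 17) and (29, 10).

(35, 9)

(19, 17) + (29, 10). λ = (10 - 17)/(29 - 19) ≡ 30/10 mod 37. 10⁻¹ ≡ 26 (mod 37), so λ ≡ 3.
  x = λ² - 19 - 29 = 9 - 48 ≡ 35; y = λ·(19 - 35) - 17 ≡ 9. → (35, 9)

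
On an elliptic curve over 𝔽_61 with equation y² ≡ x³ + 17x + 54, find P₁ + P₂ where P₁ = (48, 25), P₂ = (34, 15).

(48, 25) + (34, 15). λ = (15 - 25)/(34 - 48) ≡ 51/47 mod 61. 47⁻¹ ≡ 13 (mod 61), so λ ≡ 53.
  x = λ² - 48 - 34 = 2809 - 82 ≡ 43; y = λ·(48 - 43) - 25 ≡ 57. → (43, 57)

(43, 57)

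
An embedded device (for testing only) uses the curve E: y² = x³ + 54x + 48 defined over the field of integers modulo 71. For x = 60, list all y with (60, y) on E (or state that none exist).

18, 53

x³ + 54x + 48 = 219288 ≡ 40 (mod 71).
Square roots of 40 mod 71: 18 and 53 (since 18² = 324 ≡ 40).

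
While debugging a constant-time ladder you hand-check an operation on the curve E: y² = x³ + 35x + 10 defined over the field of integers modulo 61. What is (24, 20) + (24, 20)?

tangent at (24, 20): λ = (3·24² + 35)/(2·20) ≡ 55/40. 40⁻¹ ≡ 29 (mod 61), so λ ≡ 55·29 ≡ 9.
  x = λ² - 24 - 24 = 81 - 48 ≡ 33; y = λ·(24 - 33) - 20 ≡ 21. → (33, 21)

(33, 21)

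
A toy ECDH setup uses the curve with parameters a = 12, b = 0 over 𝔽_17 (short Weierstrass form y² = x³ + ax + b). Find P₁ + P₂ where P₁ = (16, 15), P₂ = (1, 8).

(16, 15) + (1, 8). λ = (8 - 15)/(1 - 16) ≡ 10/2 mod 17. 2⁻¹ ≡ 9 (mod 17) since 2·9 = 18 ≡ 1, so λ ≡ 5.
  x = λ² - 16 - 1 = 25 - 17 ≡ 8; y = λ·(16 - 8) - 15 ≡ 8. → (8, 8)

(8, 8)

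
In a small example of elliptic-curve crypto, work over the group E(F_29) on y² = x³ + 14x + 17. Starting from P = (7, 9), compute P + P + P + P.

(25, 10)

Double-and-add on 4 = (100)₂. Start with P = (7, 9) for the leading 1-bit.
double: tangent at (7, 9): λ = (3·7² + 14)/(2·9) ≡ 16/18. 18⁻¹ ≡ 21 (mod 29), so λ ≡ 16·21 ≡ 17.
  x = λ² - 7 - 7 = 289 - 14 ≡ 14; y = λ·(7 - 14) - 9 ≡ 17. → (14, 17)
double: tangent at (14, 17): λ = (3·14² + 14)/(2·17) ≡ 22/5. 5⁻¹ ≡ 6 (mod 29) since 5·6 = 30 ≡ 1, so λ ≡ 22·6 ≡ 16.
  x = λ² - 14 - 14 = 256 - 28 ≡ 25; y = λ·(14 - 25) - 17 ≡ 10. → (25, 10)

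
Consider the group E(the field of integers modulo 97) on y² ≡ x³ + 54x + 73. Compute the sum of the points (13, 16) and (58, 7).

(13, 16) + (58, 7). λ = (7 - 16)/(58 - 13) ≡ 88/45 mod 97. 45⁻¹ ≡ 69 (mod 97) since 45·69 = 3105 ≡ 1, so λ ≡ 58.
  x = λ² - 13 - 58 = 3364 - 71 ≡ 92; y = λ·(13 - 92) - 16 ≡ 58. → (92, 58)

(92, 58)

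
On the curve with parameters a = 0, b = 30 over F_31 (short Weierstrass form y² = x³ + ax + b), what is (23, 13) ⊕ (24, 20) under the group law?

(23, 13) + (24, 20). λ = (20 - 13)/(24 - 23) ≡ 7/1 mod 31. 1⁻¹ ≡ 1 (mod 31) since 1·1 = 1 ≡ 1, so λ ≡ 7.
  x = λ² - 23 - 24 = 49 - 47 ≡ 2; y = λ·(23 - 2) - 13 ≡ 10. → (2, 10)

(2, 10)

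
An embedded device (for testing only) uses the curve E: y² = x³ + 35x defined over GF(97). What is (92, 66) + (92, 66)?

(8, 4)

tangent at (92, 66): λ = (3·92² + 35)/(2·66) ≡ 13/35. 35⁻¹ ≡ 61 (mod 97) since 35·61 = 2135 ≡ 1, so λ ≡ 13·61 ≡ 17.
  x = λ² - 92 - 92 = 289 - 184 ≡ 8; y = λ·(92 - 8) - 66 ≡ 4. → (8, 4)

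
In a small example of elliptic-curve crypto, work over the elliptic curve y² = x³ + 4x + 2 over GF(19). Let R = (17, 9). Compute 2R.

(13, 3)

tangent at (17, 9): λ = (3·17² + 4)/(2·9) ≡ 16/18. 18⁻¹ ≡ 18 (mod 19), so λ ≡ 16·18 ≡ 3.
  x = λ² - 17 - 17 = 9 - 34 ≡ 13; y = λ·(17 - 13) - 9 ≡ 3. → (13, 3)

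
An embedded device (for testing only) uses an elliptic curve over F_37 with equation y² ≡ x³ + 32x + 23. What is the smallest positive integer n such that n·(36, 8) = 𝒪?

11

2P: tangent at (36, 8): λ = (3·36² + 32)/(2·8) ≡ 35/16. 16⁻¹ ≡ 7 (mod 37) since 16·7 = 112 ≡ 1, so λ ≡ 35·7 ≡ 23.
  x = λ² - 36 - 36 = 529 - 72 ≡ 13; y = λ·(36 - 13) - 8 ≡ 3. → (13, 3)
3P: (13, 3) + (36, 8). λ = (8 - 3)/(36 - 13) ≡ 5/23 mod 37. 23⁻¹ ≡ 29 (mod 37) since 23·29 = 667 ≡ 1, so λ ≡ 34.
  x = λ² - 13 - 36 = 1156 - 49 ≡ 34; y = λ·(13 - 34) - 3 ≡ 23. → (34, 23)
4P: (34, 23) + (36, 8). λ = (8 - 23)/(36 - 34) ≡ 22/2 mod 37. 2⁻¹ ≡ 19 (mod 37), so λ ≡ 11.
  x = λ² - 34 - 36 = 121 - 70 ≡ 14; y = λ·(34 - 14) - 23 ≡ 12. → (14, 12)
5P: (14, 12) + (36, 8). λ = (8 - 12)/(36 - 14) ≡ 33/22 mod 37. 22⁻¹ ≡ 32 (mod 37), so λ ≡ 20.
  x = λ² - 14 - 36 = 400 - 50 ≡ 17; y = λ·(14 - 17) - 12 ≡ 2. → (17, 2)
6P: (17, 2) + (36, 8). λ = (8 - 2)/(36 - 17) ≡ 6/19 mod 37. 19⁻¹ ≡ 2 (mod 37), so λ ≡ 12.
  x = λ² - 17 - 36 = 144 - 53 ≡ 17; y = λ·(17 - 17) - 2 ≡ 35. → (17, 35)
7P: (17, 35) + (36, 8). λ = (8 - 35)/(36 - 17) ≡ 10/19 mod 37. 19⁻¹ ≡ 2 (mod 37) since 19·2 = 38 ≡ 1, so λ ≡ 20.
  x = λ² - 17 - 36 = 400 - 53 ≡ 14; y = λ·(17 - 14) - 35 ≡ 25. → (14, 25)
8P: (14, 25) + (36, 8). λ = (8 - 25)/(36 - 14) ≡ 20/22 mod 37. 22⁻¹ ≡ 32 (mod 37), so λ ≡ 11.
  x = λ² - 14 - 36 = 121 - 50 ≡ 34; y = λ·(14 - 34) - 25 ≡ 14. → (34, 14)
9P: (34, 14) + (36, 8). λ = (8 - 14)/(36 - 34) ≡ 31/2 mod 37. 2⁻¹ ≡ 19 (mod 37), so λ ≡ 34.
  x = λ² - 34 - 36 = 1156 - 70 ≡ 13; y = λ·(34 - 13) - 14 ≡ 34. → (13, 34)
10P: (13, 34) + (36, 8). λ = (8 - 34)/(36 - 13) ≡ 11/23 mod 37. 23⁻¹ ≡ 29 (mod 37) since 23·29 = 667 ≡ 1, so λ ≡ 23.
  x = λ² - 13 - 36 = 529 - 49 ≡ 36; y = λ·(13 - 36) - 34 ≡ 29. → (36, 29)
11P: (36, 29) + (36, 8): same x and y₁ ≡ -y₂, so the sum is 𝒪.
11P = 𝒪, so the order is 11.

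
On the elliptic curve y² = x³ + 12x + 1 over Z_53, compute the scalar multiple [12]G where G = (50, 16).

Double-and-add on 12 = (1100)₂. Start with G = (50, 16) for the leading 1-bit.
double: tangent at (50, 16): λ = (3·50² + 12)/(2·16) ≡ 39/32. 32⁻¹ ≡ 5 (mod 53), so λ ≡ 39·5 ≡ 36.
  x = λ² - 50 - 50 = 1296 - 100 ≡ 30; y = λ·(50 - 30) - 16 ≡ 15. → (30, 15)
add G: (30, 15) + (50, 16). λ = (16 - 15)/(50 - 30) ≡ 1/20 mod 53. 20⁻¹ ≡ 8 (mod 53), so λ ≡ 8.
  x = λ² - 30 - 50 = 64 - 80 ≡ 37; y = λ·(30 - 37) - 15 ≡ 35. → (37, 35)
double: tangent at (37, 35): λ = (3·37² + 12)/(2·35) ≡ 38/17. 17⁻¹ ≡ 25 (mod 53), so λ ≡ 38·25 ≡ 49.
  x = λ² - 37 - 37 = 2401 - 74 ≡ 48; y = λ·(37 - 48) - 35 ≡ 9. → (48, 9)
double: tangent at (48, 9): λ = (3·48² + 12)/(2·9) ≡ 34/18. 18⁻¹ ≡ 3 (mod 53), so λ ≡ 34·3 ≡ 49.
  x = λ² - 48 - 48 = 2401 - 96 ≡ 26; y = λ·(48 - 26) - 9 ≡ 9. → (26, 9)

(26, 9)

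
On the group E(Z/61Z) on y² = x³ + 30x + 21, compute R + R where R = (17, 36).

(8, 38)

tangent at (17, 36): λ = (3·17² + 30)/(2·36) ≡ 43/11. 11⁻¹ ≡ 50 (mod 61), so λ ≡ 43·50 ≡ 15.
  x = λ² - 17 - 17 = 225 - 34 ≡ 8; y = λ·(17 - 8) - 36 ≡ 38. → (8, 38)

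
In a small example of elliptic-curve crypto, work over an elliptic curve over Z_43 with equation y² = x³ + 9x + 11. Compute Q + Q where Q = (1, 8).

tangent at (1, 8): λ = (3·1² + 9)/(2·8) ≡ 12/16. 16⁻¹ ≡ 35 (mod 43) since 16·35 = 560 ≡ 1, so λ ≡ 12·35 ≡ 33.
  x = λ² - 1 - 1 = 1089 - 2 ≡ 12; y = λ·(1 - 12) - 8 ≡ 16. → (12, 16)

(12, 16)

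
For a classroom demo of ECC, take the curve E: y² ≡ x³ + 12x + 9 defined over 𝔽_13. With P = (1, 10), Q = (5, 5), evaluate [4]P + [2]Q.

(9, 1)

First 4P:
Repeated addition: build up to 4P.
2P: tangent at (1, 10): λ = (3·1² + 12)/(2·10) ≡ 2/7. 7⁻¹ ≡ 2 (mod 13), so λ ≡ 2·2 ≡ 4.
  x = λ² - 1 - 1 = 16 - 2 ≡ 1; y = λ·(1 - 1) - 10 ≡ 3. → (1, 3)
3P: (1, 3) + (1, 10): same x and y₁ ≡ -y₂, so the sum is 𝒪.
4P: 𝒪 + (1, 10) = (1, 10) (identity).
4P = (1, 10).
Next 2Q:
Repeated addition: build up to 2Q.
2Q: tangent at (5, 5): λ = (3·5² + 12)/(2·5) ≡ 9/10. 10⁻¹ ≡ 4 (mod 13), so λ ≡ 9·4 ≡ 10.
  x = λ² - 5 - 5 = 100 - 10 ≡ 12; y = λ·(5 - 12) - 5 ≡ 3. → (12, 3)
2Q = (12, 3).
Finally 4P + 2Q:
(1, 10) + (12, 3). λ = (3 - 10)/(12 - 1) ≡ 6/11 mod 13. 11⁻¹ ≡ 6 (mod 13) since 11·6 = 66 ≡ 1, so λ ≡ 10.
  x = λ² - 1 - 12 = 100 - 13 ≡ 9; y = λ·(1 - 9) - 10 ≡ 1. → (9, 1)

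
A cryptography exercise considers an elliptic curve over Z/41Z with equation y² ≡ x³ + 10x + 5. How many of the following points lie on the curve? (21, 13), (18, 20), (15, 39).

3

(21, 13): 13² ≡ 5, rhs ≡ 5 → on.
(18, 20): 20² ≡ 31, rhs ≡ 31 → on.
(15, 39): 39² ≡ 4, rhs ≡ 4 → on.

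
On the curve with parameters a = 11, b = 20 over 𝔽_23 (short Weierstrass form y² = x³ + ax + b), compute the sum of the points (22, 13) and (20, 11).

(5, 4)

(22, 13) + (20, 11). λ = (11 - 13)/(20 - 22) ≡ 21/21 mod 23. 21⁻¹ ≡ 11 (mod 23) since 21·11 = 231 ≡ 1, so λ ≡ 1.
  x = λ² - 22 - 20 = 1 - 42 ≡ 5; y = λ·(22 - 5) - 13 ≡ 4. → (5, 4)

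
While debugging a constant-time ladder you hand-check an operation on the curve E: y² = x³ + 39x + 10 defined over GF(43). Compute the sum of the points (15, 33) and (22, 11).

(15, 10)

(15, 33) + (22, 11). λ = (11 - 33)/(22 - 15) ≡ 21/7 mod 43. 7⁻¹ ≡ 37 (mod 43) since 7·37 = 259 ≡ 1, so λ ≡ 3.
  x = λ² - 15 - 22 = 9 - 37 ≡ 15; y = λ·(15 - 15) - 33 ≡ 10. → (15, 10)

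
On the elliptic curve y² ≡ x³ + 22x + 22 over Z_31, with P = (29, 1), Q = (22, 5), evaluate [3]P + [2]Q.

First 3P:
Repeated addition: build up to 3P.
2P: tangent at (29, 1): λ = (3·29² + 22)/(2·1) ≡ 3/2. 2⁻¹ ≡ 16 (mod 31) since 2·16 = 32 ≡ 1, so λ ≡ 3·16 ≡ 17.
  x = λ² - 29 - 29 = 289 - 58 ≡ 14; y = λ·(29 - 14) - 1 ≡ 6. → (14, 6)
3P: (14, 6) + (29, 1). λ = (1 - 6)/(29 - 14) ≡ 26/15 mod 31. 15⁻¹ ≡ 29 (mod 31), so λ ≡ 10.
  x = λ² - 14 - 29 = 100 - 43 ≡ 26; y = λ·(14 - 26) - 6 ≡ 29. → (26, 29)
3P = (26, 29).
Next 2Q:
Repeated addition: build up to 2Q.
2Q: tangent at (22, 5): λ = (3·22² + 22)/(2·5) ≡ 17/10. 10⁻¹ ≡ 28 (mod 31), so λ ≡ 17·28 ≡ 11.
  x = λ² - 22 - 22 = 121 - 44 ≡ 15; y = λ·(22 - 15) - 5 ≡ 10. → (15, 10)
2Q = (15, 10).
Finally 3P + 2Q:
(26, 29) + (15, 10). λ = (10 - 29)/(15 - 26) ≡ 12/20 mod 31. 20⁻¹ ≡ 14 (mod 31), so λ ≡ 13.
  x = λ² - 26 - 15 = 169 - 41 ≡ 4; y = λ·(26 - 4) - 29 ≡ 9. → (4, 9)

(4, 9)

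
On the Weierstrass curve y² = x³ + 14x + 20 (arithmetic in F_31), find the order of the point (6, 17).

4

2P: tangent at (6, 17): λ = (3·6² + 14)/(2·17) ≡ 29/3. 3⁻¹ ≡ 21 (mod 31) since 3·21 = 63 ≡ 1, so λ ≡ 29·21 ≡ 20.
  x = λ² - 6 - 6 = 400 - 12 ≡ 16; y = λ·(6 - 16) - 17 ≡ 0. → (16, 0)
3P: (16, 0) + (6, 17). λ = (17 - 0)/(6 - 16) ≡ 17/21 mod 31. 21⁻¹ ≡ 3 (mod 31), so λ ≡ 20.
  x = λ² - 16 - 6 = 400 - 22 ≡ 6; y = λ·(16 - 6) - 0 ≡ 14. → (6, 14)
4P: (6, 14) + (6, 17): same x and y₁ ≡ -y₂, so the sum is ∞.
4P = ∞, so the order is 4.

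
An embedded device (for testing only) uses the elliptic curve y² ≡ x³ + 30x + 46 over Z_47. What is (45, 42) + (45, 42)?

tangent at (45, 42): λ = (3·45² + 30)/(2·42) ≡ 42/37. 37⁻¹ ≡ 14 (mod 47) since 37·14 = 518 ≡ 1, so λ ≡ 42·14 ≡ 24.
  x = λ² - 45 - 45 = 576 - 90 ≡ 16; y = λ·(45 - 16) - 42 ≡ 43. → (16, 43)

(16, 43)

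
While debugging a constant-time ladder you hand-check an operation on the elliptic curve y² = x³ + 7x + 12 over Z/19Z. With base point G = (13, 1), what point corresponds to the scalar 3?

(9, 14)

Repeated addition: build up to 3G.
2G: tangent at (13, 1): λ = (3·13² + 7)/(2·1) ≡ 1/2. 2⁻¹ ≡ 10 (mod 19) since 2·10 = 20 ≡ 1, so λ ≡ 1·10 ≡ 10.
  x = λ² - 13 - 13 = 100 - 26 ≡ 17; y = λ·(13 - 17) - 1 ≡ 16. → (17, 16)
3G: (17, 16) + (13, 1). λ = (1 - 16)/(13 - 17) ≡ 4/15 mod 19. 15⁻¹ ≡ 14 (mod 19) since 15·14 = 210 ≡ 1, so λ ≡ 18.
  x = λ² - 17 - 13 = 324 - 30 ≡ 9; y = λ·(17 - 9) - 16 ≡ 14. → (9, 14)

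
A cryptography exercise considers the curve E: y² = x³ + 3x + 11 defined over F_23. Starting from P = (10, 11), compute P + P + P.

(18, 20)

Repeated addition: build up to 3P.
2P: tangent at (10, 11): λ = (3·10² + 3)/(2·11) ≡ 4/22. 22⁻¹ ≡ 22 (mod 23) since 22·22 = 484 ≡ 1, so λ ≡ 4·22 ≡ 19.
  x = λ² - 10 - 10 = 361 - 20 ≡ 19; y = λ·(10 - 19) - 11 ≡ 2. → (19, 2)
3P: (19, 2) + (10, 11). λ = (11 - 2)/(10 - 19) ≡ 9/14 mod 23. 14⁻¹ ≡ 5 (mod 23), so λ ≡ 22.
  x = λ² - 19 - 10 = 484 - 29 ≡ 18; y = λ·(19 - 18) - 2 ≡ 20. → (18, 20)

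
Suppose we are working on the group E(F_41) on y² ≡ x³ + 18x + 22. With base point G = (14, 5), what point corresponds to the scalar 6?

Repeated addition: build up to 6G.
2G: tangent at (14, 5): λ = (3·14² + 18)/(2·5) ≡ 32/10. 10⁻¹ ≡ 37 (mod 41) since 10·37 = 370 ≡ 1, so λ ≡ 32·37 ≡ 36.
  x = λ² - 14 - 14 = 1296 - 28 ≡ 38; y = λ·(14 - 38) - 5 ≡ 33. → (38, 33)
3G: (38, 33) + (14, 5). λ = (5 - 33)/(14 - 38) ≡ 13/17 mod 41. 17⁻¹ ≡ 29 (mod 41), so λ ≡ 8.
  x = λ² - 38 - 14 = 64 - 52 ≡ 12; y = λ·(38 - 12) - 33 ≡ 11. → (12, 11)
4G: (12, 11) + (14, 5). λ = (5 - 11)/(14 - 12) ≡ 35/2 mod 41. 2⁻¹ ≡ 21 (mod 41), so λ ≡ 38.
  x = λ² - 12 - 14 = 1444 - 26 ≡ 24; y = λ·(12 - 24) - 11 ≡ 25. → (24, 25)
5G: (24, 25) + (14, 5). λ = (5 - 25)/(14 - 24) ≡ 21/31 mod 41. 31⁻¹ ≡ 4 (mod 41), so λ ≡ 2.
  x = λ² - 24 - 14 = 4 - 38 ≡ 7; y = λ·(24 - 7) - 25 ≡ 9. → (7, 9)
6G: (7, 9) + (14, 5). λ = (5 - 9)/(14 - 7) ≡ 37/7 mod 41. 7⁻¹ ≡ 6 (mod 41), so λ ≡ 17.
  x = λ² - 7 - 14 = 289 - 21 ≡ 22; y = λ·(7 - 22) - 9 ≡ 23. → (22, 23)

(22, 23)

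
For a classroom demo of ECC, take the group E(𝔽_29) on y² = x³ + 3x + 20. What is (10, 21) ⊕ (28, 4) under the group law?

(10, 21) + (28, 4). λ = (4 - 21)/(28 - 10) ≡ 12/18 mod 29. 18⁻¹ ≡ 21 (mod 29), so λ ≡ 20.
  x = λ² - 10 - 28 = 400 - 38 ≡ 14; y = λ·(10 - 14) - 21 ≡ 15. → (14, 15)

(14, 15)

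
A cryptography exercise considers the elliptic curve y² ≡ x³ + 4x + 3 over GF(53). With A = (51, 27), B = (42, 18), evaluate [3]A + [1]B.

(16, 33)

First 3A:
Repeated addition: build up to 3A.
2A: tangent at (51, 27): λ = (3·51² + 4)/(2·27) ≡ 16/1. 1⁻¹ ≡ 1 (mod 53) since 1·1 = 1 ≡ 1, so λ ≡ 16·1 ≡ 16.
  x = λ² - 51 - 51 = 256 - 102 ≡ 48; y = λ·(51 - 48) - 27 ≡ 21. → (48, 21)
3A: (48, 21) + (51, 27). λ = (27 - 21)/(51 - 48) ≡ 6/3 mod 53. 3⁻¹ ≡ 18 (mod 53), so λ ≡ 2.
  x = λ² - 48 - 51 = 4 - 99 ≡ 11; y = λ·(48 - 11) - 21 ≡ 0. → (11, 0)
3A = (11, 0).
Finally 3A + B:
(11, 0) + (42, 18). λ = (18 - 0)/(42 - 11) ≡ 18/31 mod 53. 31⁻¹ ≡ 12 (mod 53) since 31·12 = 372 ≡ 1, so λ ≡ 4.
  x = λ² - 11 - 42 = 16 - 53 ≡ 16; y = λ·(11 - 16) - 0 ≡ 33. → (16, 33)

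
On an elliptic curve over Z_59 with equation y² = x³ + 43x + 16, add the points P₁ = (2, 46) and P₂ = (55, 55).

(19, 9)

(2, 46) + (55, 55). λ = (55 - 46)/(55 - 2) ≡ 9/53 mod 59. 53⁻¹ ≡ 49 (mod 59) since 53·49 = 2597 ≡ 1, so λ ≡ 28.
  x = λ² - 2 - 55 = 784 - 57 ≡ 19; y = λ·(2 - 19) - 46 ≡ 9. → (19, 9)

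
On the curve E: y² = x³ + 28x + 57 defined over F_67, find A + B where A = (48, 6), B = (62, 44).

(30, 62)

(48, 6) + (62, 44). λ = (44 - 6)/(62 - 48) ≡ 38/14 mod 67. 14⁻¹ ≡ 24 (mod 67), so λ ≡ 41.
  x = λ² - 48 - 62 = 1681 - 110 ≡ 30; y = λ·(48 - 30) - 6 ≡ 62. → (30, 62)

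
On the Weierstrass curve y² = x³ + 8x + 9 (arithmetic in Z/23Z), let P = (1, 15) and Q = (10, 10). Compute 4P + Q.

First 4P:
Repeated addition: build up to 4P.
2P: tangent at (1, 15): λ = (3·1² + 8)/(2·15) ≡ 11/7. 7⁻¹ ≡ 10 (mod 23), so λ ≡ 11·10 ≡ 18.
  x = λ² - 1 - 1 = 324 - 2 ≡ 0; y = λ·(1 - 0) - 15 ≡ 3. → (0, 3)
3P: (0, 3) + (1, 15). λ = (15 - 3)/(1 - 0) ≡ 12/1 mod 23. 1⁻¹ ≡ 1 (mod 23), so λ ≡ 12.
  x = λ² - 0 - 1 = 144 - 1 ≡ 5; y = λ·(0 - 5) - 3 ≡ 6. → (5, 6)
4P: (5, 6) + (1, 15). λ = (15 - 6)/(1 - 5) ≡ 9/19 mod 23. 19⁻¹ ≡ 17 (mod 23), so λ ≡ 15.
  x = λ² - 5 - 1 = 225 - 6 ≡ 12; y = λ·(5 - 12) - 6 ≡ 4. → (12, 4)
4P = (12, 4).
Finally 4P + Q:
(12, 4) + (10, 10). λ = (10 - 4)/(10 - 12) ≡ 6/21 mod 23. 21⁻¹ ≡ 11 (mod 23), so λ ≡ 20.
  x = λ² - 12 - 10 = 400 - 22 ≡ 10; y = λ·(12 - 10) - 4 ≡ 13. → (10, 13)

(10, 13)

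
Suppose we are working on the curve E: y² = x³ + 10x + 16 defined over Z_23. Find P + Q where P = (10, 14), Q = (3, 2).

(12, 22)

(10, 14) + (3, 2). λ = (2 - 14)/(3 - 10) ≡ 11/16 mod 23. 16⁻¹ ≡ 13 (mod 23), so λ ≡ 5.
  x = λ² - 10 - 3 = 25 - 13 ≡ 12; y = λ·(10 - 12) - 14 ≡ 22. → (12, 22)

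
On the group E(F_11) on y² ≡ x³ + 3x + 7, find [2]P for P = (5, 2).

tangent at (5, 2): λ = (3·5² + 3)/(2·2) ≡ 1/4. 4⁻¹ ≡ 3 (mod 11) since 4·3 = 12 ≡ 1, so λ ≡ 1·3 ≡ 3.
  x = λ² - 5 - 5 = 9 - 10 ≡ 10; y = λ·(5 - 10) - 2 ≡ 5. → (10, 5)

(10, 5)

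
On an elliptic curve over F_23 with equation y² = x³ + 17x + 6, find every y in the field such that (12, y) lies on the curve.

x³ + 17x + 6 = 1938 ≡ 6 (mod 23).
Square roots of 6 mod 23: 11 and 12 (since 11² = 121 ≡ 6).

11, 12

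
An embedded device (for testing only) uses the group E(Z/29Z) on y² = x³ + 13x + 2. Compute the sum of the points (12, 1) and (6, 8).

(18, 6)

(12, 1) + (6, 8). λ = (8 - 1)/(6 - 12) ≡ 7/23 mod 29. 23⁻¹ ≡ 24 (mod 29), so λ ≡ 23.
  x = λ² - 12 - 6 = 529 - 18 ≡ 18; y = λ·(12 - 18) - 1 ≡ 6. → (18, 6)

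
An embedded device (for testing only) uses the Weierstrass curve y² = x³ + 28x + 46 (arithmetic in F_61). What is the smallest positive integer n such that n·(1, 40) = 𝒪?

3

2P: tangent at (1, 40): λ = (3·1² + 28)/(2·40) ≡ 31/19. 19⁻¹ ≡ 45 (mod 61) since 19·45 = 855 ≡ 1, so λ ≡ 31·45 ≡ 53.
  x = λ² - 1 - 1 = 2809 - 2 ≡ 1; y = λ·(1 - 1) - 40 ≡ 21. → (1, 21)
3P: (1, 21) + (1, 40): same x and y₁ ≡ -y₂, so the sum is 𝒪.
3P = 𝒪, so the order is 3.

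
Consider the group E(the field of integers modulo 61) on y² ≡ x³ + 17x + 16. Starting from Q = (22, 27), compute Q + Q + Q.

(14, 3)

Repeated addition: build up to 3Q.
2Q: tangent at (22, 27): λ = (3·22² + 17)/(2·27) ≡ 5/54. 54⁻¹ ≡ 26 (mod 61) since 54·26 = 1404 ≡ 1, so λ ≡ 5·26 ≡ 8.
  x = λ² - 22 - 22 = 64 - 44 ≡ 20; y = λ·(22 - 20) - 27 ≡ 50. → (20, 50)
3Q: (20, 50) + (22, 27). λ = (27 - 50)/(22 - 20) ≡ 38/2 mod 61. 2⁻¹ ≡ 31 (mod 61) since 2·31 = 62 ≡ 1, so λ ≡ 19.
  x = λ² - 20 - 22 = 361 - 42 ≡ 14; y = λ·(20 - 14) - 50 ≡ 3. → (14, 3)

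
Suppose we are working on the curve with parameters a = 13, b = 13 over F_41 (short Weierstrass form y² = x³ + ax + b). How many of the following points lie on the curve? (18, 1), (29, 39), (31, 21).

1

(18, 1): 1² ≡ 1, rhs ≡ 11 → off.
(29, 39): 39² ≡ 4, rhs ≡ 15 → off.
(31, 21): 21² ≡ 31, rhs ≡ 31 → on.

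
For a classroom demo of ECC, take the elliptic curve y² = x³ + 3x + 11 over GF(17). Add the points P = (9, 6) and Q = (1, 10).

(3, 8)

(9, 6) + (1, 10). λ = (10 - 6)/(1 - 9) ≡ 4/9 mod 17. 9⁻¹ ≡ 2 (mod 17), so λ ≡ 8.
  x = λ² - 9 - 1 = 64 - 10 ≡ 3; y = λ·(9 - 3) - 6 ≡ 8. → (3, 8)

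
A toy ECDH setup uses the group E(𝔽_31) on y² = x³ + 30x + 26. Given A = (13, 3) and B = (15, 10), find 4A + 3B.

(6, 22)

First 4A:
Repeated addition: build up to 4A.
2A: tangent at (13, 3): λ = (3·13² + 30)/(2·3) ≡ 10/6. 6⁻¹ ≡ 26 (mod 31), so λ ≡ 10·26 ≡ 12.
  x = λ² - 13 - 13 = 144 - 26 ≡ 25; y = λ·(13 - 25) - 3 ≡ 8. → (25, 8)
3A: (25, 8) + (13, 3). λ = (3 - 8)/(13 - 25) ≡ 26/19 mod 31. 19⁻¹ ≡ 18 (mod 31), so λ ≡ 3.
  x = λ² - 25 - 13 = 9 - 38 ≡ 2; y = λ·(25 - 2) - 8 ≡ 30. → (2, 30)
4A: (2, 30) + (13, 3). λ = (3 - 30)/(13 - 2) ≡ 4/11 mod 31. 11⁻¹ ≡ 17 (mod 31), so λ ≡ 6.
  x = λ² - 2 - 13 = 36 - 15 ≡ 21; y = λ·(2 - 21) - 30 ≡ 11. → (21, 11)
4A = (21, 11).
Next 3B:
Repeated addition: build up to 3B.
2B: tangent at (15, 10): λ = (3·15² + 30)/(2·10) ≡ 23/20. 20⁻¹ ≡ 14 (mod 31), so λ ≡ 23·14 ≡ 12.
  x = λ² - 15 - 15 = 144 - 30 ≡ 21; y = λ·(15 - 21) - 10 ≡ 11. → (21, 11)
3B: (21, 11) + (15, 10). λ = (10 - 11)/(15 - 21) ≡ 30/25 mod 31. 25⁻¹ ≡ 5 (mod 31), so λ ≡ 26.
  x = λ² - 21 - 15 = 676 - 36 ≡ 20; y = λ·(21 - 20) - 11 ≡ 15. → (20, 15)
3B = (20, 15).
Finally 4A + 3B:
(21, 11) + (20, 15). λ = (15 - 11)/(20 - 21) ≡ 4/30 mod 31. 30⁻¹ ≡ 30 (mod 31), so λ ≡ 27.
  x = λ² - 21 - 20 = 729 - 41 ≡ 6; y = λ·(21 - 6) - 11 ≡ 22. → (6, 22)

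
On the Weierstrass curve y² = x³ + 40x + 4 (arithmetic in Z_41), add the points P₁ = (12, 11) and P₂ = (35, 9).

(12, 11) + (35, 9). λ = (9 - 11)/(35 - 12) ≡ 39/23 mod 41. 23⁻¹ ≡ 25 (mod 41), so λ ≡ 32.
  x = λ² - 12 - 35 = 1024 - 47 ≡ 34; y = λ·(12 - 34) - 11 ≡ 23. → (34, 23)

(34, 23)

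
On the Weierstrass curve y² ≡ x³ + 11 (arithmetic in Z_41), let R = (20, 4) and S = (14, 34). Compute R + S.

(20, 4) + (14, 34). λ = (34 - 4)/(14 - 20) ≡ 30/35 mod 41. 35⁻¹ ≡ 34 (mod 41), so λ ≡ 36.
  x = λ² - 20 - 14 = 1296 - 34 ≡ 32; y = λ·(20 - 32) - 4 ≡ 15. → (32, 15)

(32, 15)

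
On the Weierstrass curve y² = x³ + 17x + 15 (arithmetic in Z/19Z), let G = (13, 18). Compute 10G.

(13, 1)

Repeated addition: build up to 10G.
2G: tangent at (13, 18): λ = (3·13² + 17)/(2·18) ≡ 11/17. 17⁻¹ ≡ 9 (mod 19) since 17·9 = 153 ≡ 1, so λ ≡ 11·9 ≡ 4.
  x = λ² - 13 - 13 = 16 - 26 ≡ 9; y = λ·(13 - 9) - 18 ≡ 17. → (9, 17)
3G: (9, 17) + (13, 18). λ = (18 - 17)/(13 - 9) ≡ 1/4 mod 19. 4⁻¹ ≡ 5 (mod 19), so λ ≡ 5.
  x = λ² - 9 - 13 = 25 - 22 ≡ 3; y = λ·(9 - 3) - 17 ≡ 13. → (3, 13)
4G: (3, 13) + (13, 18). λ = (18 - 13)/(13 - 3) ≡ 5/10 mod 19. 10⁻¹ ≡ 2 (mod 19), so λ ≡ 10.
  x = λ² - 3 - 13 = 100 - 16 ≡ 8; y = λ·(3 - 8) - 13 ≡ 13. → (8, 13)
5G: (8, 13) + (13, 18). λ = (18 - 13)/(13 - 8) ≡ 5/5 mod 19. 5⁻¹ ≡ 4 (mod 19), so λ ≡ 1.
  x = λ² - 8 - 13 = 1 - 21 ≡ 18; y = λ·(8 - 18) - 13 ≡ 15. → (18, 15)
6G: (18, 15) + (13, 18). λ = (18 - 15)/(13 - 18) ≡ 3/14 mod 19. 14⁻¹ ≡ 15 (mod 19) since 14·15 = 210 ≡ 1, so λ ≡ 7.
  x = λ² - 18 - 13 = 49 - 31 ≡ 18; y = λ·(18 - 18) - 15 ≡ 4. → (18, 4)
7G: (18, 4) + (13, 18). λ = (18 - 4)/(13 - 18) ≡ 14/14 mod 19. 14⁻¹ ≡ 15 (mod 19), so λ ≡ 1.
  x = λ² - 18 - 13 = 1 - 31 ≡ 8; y = λ·(18 - 8) - 4 ≡ 6. → (8, 6)
8G: (8, 6) + (13, 18). λ = (18 - 6)/(13 - 8) ≡ 12/5 mod 19. 5⁻¹ ≡ 4 (mod 19) since 5·4 = 20 ≡ 1, so λ ≡ 10.
  x = λ² - 8 - 13 = 100 - 21 ≡ 3; y = λ·(8 - 3) - 6 ≡ 6. → (3, 6)
9G: (3, 6) + (13, 18). λ = (18 - 6)/(13 - 3) ≡ 12/10 mod 19. 10⁻¹ ≡ 2 (mod 19) since 10·2 = 20 ≡ 1, so λ ≡ 5.
  x = λ² - 3 - 13 = 25 - 16 ≡ 9; y = λ·(3 - 9) - 6 ≡ 2. → (9, 2)
10G: (9, 2) + (13, 18). λ = (18 - 2)/(13 - 9) ≡ 16/4 mod 19. 4⁻¹ ≡ 5 (mod 19) since 4·5 = 20 ≡ 1, so λ ≡ 4.
  x = λ² - 9 - 13 = 16 - 22 ≡ 13; y = λ·(9 - 13) - 2 ≡ 1. → (13, 1)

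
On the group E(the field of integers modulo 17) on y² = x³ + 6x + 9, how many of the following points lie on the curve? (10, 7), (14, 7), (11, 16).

2

(10, 7): 7² ≡ 15, rhs ≡ 15 → on.
(14, 7): 7² ≡ 15, rhs ≡ 15 → on.
(11, 16): 16² ≡ 1, rhs ≡ 12 → off.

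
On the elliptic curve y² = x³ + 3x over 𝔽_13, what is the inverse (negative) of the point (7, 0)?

(7, 0)

-(7, 0) = (7, -0 mod 13) = (7, 0).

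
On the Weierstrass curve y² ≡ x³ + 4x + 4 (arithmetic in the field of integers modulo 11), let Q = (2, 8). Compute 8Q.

(1, 8)

Repeated addition: build up to 8Q.
2Q: tangent at (2, 8): λ = (3·2² + 4)/(2·8) ≡ 5/5. 5⁻¹ ≡ 9 (mod 11) since 5·9 = 45 ≡ 1, so λ ≡ 5·9 ≡ 1.
  x = λ² - 2 - 2 = 1 - 4 ≡ 8; y = λ·(2 - 8) - 8 ≡ 8. → (8, 8)
3Q: (8, 8) + (2, 8). λ = (8 - 8)/(2 - 8) ≡ 0/5 mod 11. 5⁻¹ ≡ 9 (mod 11), so λ ≡ 0.
  x = λ² - 8 - 2 = 0 - 10 ≡ 1; y = λ·(8 - 1) - 8 ≡ 3. → (1, 3)
4Q: (1, 3) + (2, 8). λ = (8 - 3)/(2 - 1) ≡ 5/1 mod 11. 1⁻¹ ≡ 1 (mod 11), so λ ≡ 5.
  x = λ² - 1 - 2 = 25 - 3 ≡ 0; y = λ·(1 - 0) - 3 ≡ 2. → (0, 2)
5Q: (0, 2) + (2, 8). λ = (8 - 2)/(2 - 0) ≡ 6/2 mod 11. 2⁻¹ ≡ 6 (mod 11), so λ ≡ 3.
  x = λ² - 0 - 2 = 9 - 2 ≡ 7; y = λ·(0 - 7) - 2 ≡ 10. → (7, 10)
6Q: (7, 10) + (2, 8). λ = (8 - 10)/(2 - 7) ≡ 9/6 mod 11. 6⁻¹ ≡ 2 (mod 11), so λ ≡ 7.
  x = λ² - 7 - 2 = 49 - 9 ≡ 7; y = λ·(7 - 7) - 10 ≡ 1. → (7, 1)
7Q: (7, 1) + (2, 8). λ = (8 - 1)/(2 - 7) ≡ 7/6 mod 11. 6⁻¹ ≡ 2 (mod 11), so λ ≡ 3.
  x = λ² - 7 - 2 = 9 - 9 ≡ 0; y = λ·(7 - 0) - 1 ≡ 9. → (0, 9)
8Q: (0, 9) + (2, 8). λ = (8 - 9)/(2 - 0) ≡ 10/2 mod 11. 2⁻¹ ≡ 6 (mod 11), so λ ≡ 5.
  x = λ² - 0 - 2 = 25 - 2 ≡ 1; y = λ·(0 - 1) - 9 ≡ 8. → (1, 8)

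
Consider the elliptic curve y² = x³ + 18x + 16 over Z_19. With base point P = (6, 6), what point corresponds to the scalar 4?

Double-and-add on 4 = (100)₂. Start with P = (6, 6) for the leading 1-bit.
double: tangent at (6, 6): λ = (3·6² + 18)/(2·6) ≡ 12/12. 12⁻¹ ≡ 8 (mod 19) since 12·8 = 96 ≡ 1, so λ ≡ 12·8 ≡ 1.
  x = λ² - 6 - 6 = 1 - 12 ≡ 8; y = λ·(6 - 8) - 6 ≡ 11. → (8, 11)
double: tangent at (8, 11): λ = (3·8² + 18)/(2·11) ≡ 1/3. 3⁻¹ ≡ 13 (mod 19), so λ ≡ 1·13 ≡ 13.
  x = λ² - 8 - 8 = 169 - 16 ≡ 1; y = λ·(8 - 1) - 11 ≡ 4. → (1, 4)

(1, 4)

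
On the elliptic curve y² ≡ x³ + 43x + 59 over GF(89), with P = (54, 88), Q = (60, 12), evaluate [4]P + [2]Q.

(63, 12)

First 4P:
Double-and-add on 4 = (100)₂. Start with P = (54, 88) for the leading 1-bit.
double: tangent at (54, 88): λ = (3·54² + 43)/(2·88) ≡ 69/87. 87⁻¹ ≡ 44 (mod 89) since 87·44 = 3828 ≡ 1, so λ ≡ 69·44 ≡ 10.
  x = λ² - 54 - 54 = 100 - 108 ≡ 81; y = λ·(54 - 81) - 88 ≡ 87. → (81, 87)
double: tangent at (81, 87): λ = (3·81² + 43)/(2·87) ≡ 57/85. 85⁻¹ ≡ 22 (mod 89), so λ ≡ 57·22 ≡ 8.
  x = λ² - 81 - 81 = 64 - 162 ≡ 80; y = λ·(81 - 80) - 87 ≡ 10. → (80, 10)
4P = (80, 10).
Next 2Q:
Repeated addition: build up to 2Q.
2Q: tangent at (60, 12): λ = (3·60² + 43)/(2·12) ≡ 74/24. 24⁻¹ ≡ 26 (mod 89), so λ ≡ 74·26 ≡ 55.
  x = λ² - 60 - 60 = 3025 - 120 ≡ 57; y = λ·(60 - 57) - 12 ≡ 64. → (57, 64)
2Q = (57, 64).
Finally 4P + 2Q:
(80, 10) + (57, 64). λ = (64 - 10)/(57 - 80) ≡ 54/66 mod 89. 66⁻¹ ≡ 58 (mod 89), so λ ≡ 17.
  x = λ² - 80 - 57 = 289 - 137 ≡ 63; y = λ·(80 - 63) - 10 ≡ 12. → (63, 12)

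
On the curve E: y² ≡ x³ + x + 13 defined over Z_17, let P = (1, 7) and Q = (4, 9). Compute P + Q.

(1, 7) + (4, 9). λ = (9 - 7)/(4 - 1) ≡ 2/3 mod 17. 3⁻¹ ≡ 6 (mod 17) since 3·6 = 18 ≡ 1, so λ ≡ 12.
  x = λ² - 1 - 4 = 144 - 5 ≡ 3; y = λ·(1 - 3) - 7 ≡ 3. → (3, 3)

(3, 3)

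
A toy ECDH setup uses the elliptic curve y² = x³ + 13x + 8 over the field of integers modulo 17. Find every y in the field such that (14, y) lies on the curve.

none

x³ + 13x + 8 = 2934 ≡ 10 (mod 17).
10 is a non-residue mod 17; no y exists.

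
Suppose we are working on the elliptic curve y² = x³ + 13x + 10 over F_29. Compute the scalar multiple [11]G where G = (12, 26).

Repeated addition: build up to 11G.
2G: tangent at (12, 26): λ = (3·12² + 13)/(2·26) ≡ 10/23. 23⁻¹ ≡ 24 (mod 29), so λ ≡ 10·24 ≡ 8.
  x = λ² - 12 - 12 = 64 - 24 ≡ 11; y = λ·(12 - 11) - 26 ≡ 11. → (11, 11)
3G: (11, 11) + (12, 26). λ = (26 - 11)/(12 - 11) ≡ 15/1 mod 29. 1⁻¹ ≡ 1 (mod 29) since 1·1 = 1 ≡ 1, so λ ≡ 15.
  x = λ² - 11 - 12 = 225 - 23 ≡ 28; y = λ·(11 - 28) - 11 ≡ 24. → (28, 24)
4G: (28, 24) + (12, 26). λ = (26 - 24)/(12 - 28) ≡ 2/13 mod 29. 13⁻¹ ≡ 9 (mod 29), so λ ≡ 18.
  x = λ² - 28 - 12 = 324 - 40 ≡ 23; y = λ·(28 - 23) - 24 ≡ 8. → (23, 8)
5G: (23, 8) + (12, 26). λ = (26 - 8)/(12 - 23) ≡ 18/18 mod 29. 18⁻¹ ≡ 21 (mod 29), so λ ≡ 1.
  x = λ² - 23 - 12 = 1 - 35 ≡ 24; y = λ·(23 - 24) - 8 ≡ 20. → (24, 20)
6G: (24, 20) + (12, 26). λ = (26 - 20)/(12 - 24) ≡ 6/17 mod 29. 17⁻¹ ≡ 12 (mod 29) since 17·12 = 204 ≡ 1, so λ ≡ 14.
  x = λ² - 24 - 12 = 196 - 36 ≡ 15; y = λ·(24 - 15) - 20 ≡ 19. → (15, 19)
7G: (15, 19) + (12, 26). λ = (26 - 19)/(12 - 15) ≡ 7/26 mod 29. 26⁻¹ ≡ 19 (mod 29), so λ ≡ 17.
  x = λ² - 15 - 12 = 289 - 27 ≡ 1; y = λ·(15 - 1) - 19 ≡ 16. → (1, 16)
8G: (1, 16) + (12, 26). λ = (26 - 16)/(12 - 1) ≡ 10/11 mod 29. 11⁻¹ ≡ 8 (mod 29), so λ ≡ 22.
  x = λ² - 1 - 12 = 484 - 13 ≡ 7; y = λ·(1 - 7) - 16 ≡ 26. → (7, 26)
9G: (7, 26) + (12, 26). λ = (26 - 26)/(12 - 7) ≡ 0/5 mod 29. 5⁻¹ ≡ 6 (mod 29) since 5·6 = 30 ≡ 1, so λ ≡ 0.
  x = λ² - 7 - 12 = 0 - 19 ≡ 10; y = λ·(7 - 10) - 26 ≡ 3. → (10, 3)
10G: (10, 3) + (12, 26). λ = (26 - 3)/(12 - 10) ≡ 23/2 mod 29. 2⁻¹ ≡ 15 (mod 29) since 2·15 = 30 ≡ 1, so λ ≡ 26.
  x = λ² - 10 - 12 = 676 - 22 ≡ 16; y = λ·(10 - 16) - 3 ≡ 15. → (16, 15)
11G: (16, 15) + (12, 26). λ = (26 - 15)/(12 - 16) ≡ 11/25 mod 29. 25⁻¹ ≡ 7 (mod 29) since 25·7 = 175 ≡ 1, so λ ≡ 19.
  x = λ² - 16 - 12 = 361 - 28 ≡ 14; y = λ·(16 - 14) - 15 ≡ 23. → (14, 23)

(14, 23)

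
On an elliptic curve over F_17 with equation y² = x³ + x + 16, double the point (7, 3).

(7, 14)

tangent at (7, 3): λ = (3·7² + 1)/(2·3) ≡ 12/6. 6⁻¹ ≡ 3 (mod 17), so λ ≡ 12·3 ≡ 2.
  x = λ² - 7 - 7 = 4 - 14 ≡ 7; y = λ·(7 - 7) - 3 ≡ 14. → (7, 14)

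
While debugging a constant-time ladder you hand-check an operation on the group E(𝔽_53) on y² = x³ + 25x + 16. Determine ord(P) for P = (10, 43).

2P: tangent at (10, 43): λ = (3·10² + 25)/(2·43) ≡ 7/33. 33⁻¹ ≡ 45 (mod 53) since 33·45 = 1485 ≡ 1, so λ ≡ 7·45 ≡ 50.
  x = λ² - 10 - 10 = 2500 - 20 ≡ 42; y = λ·(10 - 42) - 43 ≡ 0. → (42, 0)
3P: (42, 0) + (10, 43). λ = (43 - 0)/(10 - 42) ≡ 43/21 mod 53. 21⁻¹ ≡ 48 (mod 53), so λ ≡ 50.
  x = λ² - 42 - 10 = 2500 - 52 ≡ 10; y = λ·(42 - 10) - 0 ≡ 10. → (10, 10)
4P: (10, 10) + (10, 43): same x and y₁ ≡ -y₂, so the sum is O.
4P = O, so the order is 4.

4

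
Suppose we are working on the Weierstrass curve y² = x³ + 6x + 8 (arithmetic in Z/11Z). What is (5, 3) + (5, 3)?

(10, 1)

tangent at (5, 3): λ = (3·5² + 6)/(2·3) ≡ 4/6. 6⁻¹ ≡ 2 (mod 11), so λ ≡ 4·2 ≡ 8.
  x = λ² - 5 - 5 = 64 - 10 ≡ 10; y = λ·(5 - 10) - 3 ≡ 1. → (10, 1)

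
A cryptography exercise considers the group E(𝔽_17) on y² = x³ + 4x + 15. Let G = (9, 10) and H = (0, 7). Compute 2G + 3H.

(0, 10)

First 2G:
Repeated addition: build up to 2G.
2G: tangent at (9, 10): λ = (3·9² + 4)/(2·10) ≡ 9/3. 3⁻¹ ≡ 6 (mod 17), so λ ≡ 9·6 ≡ 3.
  x = λ² - 9 - 9 = 9 - 18 ≡ 8; y = λ·(9 - 8) - 10 ≡ 10. → (8, 10)
2G = (8, 10).
Next 3H:
Repeated addition: build up to 3H.
2H: tangent at (0, 7): λ = (3·0² + 4)/(2·7) ≡ 4/14. 14⁻¹ ≡ 11 (mod 17), so λ ≡ 4·11 ≡ 10.
  x = λ² - 0 - 0 = 100 - 0 ≡ 15; y = λ·(0 - 15) - 7 ≡ 13. → (15, 13)
3H: (15, 13) + (0, 7). λ = (7 - 13)/(0 - 15) ≡ 11/2 mod 17. 2⁻¹ ≡ 9 (mod 17) since 2·9 = 18 ≡ 1, so λ ≡ 14.
  x = λ² - 15 - 0 = 196 - 15 ≡ 11; y = λ·(15 - 11) - 13 ≡ 9. → (11, 9)
3H = (11, 9).
Finally 2G + 3H:
(8, 10) + (11, 9). λ = (9 - 10)/(11 - 8) ≡ 16/3 mod 17. 3⁻¹ ≡ 6 (mod 17) since 3·6 = 18 ≡ 1, so λ ≡ 11.
  x = λ² - 8 - 11 = 121 - 19 ≡ 0; y = λ·(8 - 0) - 10 ≡ 10. → (0, 10)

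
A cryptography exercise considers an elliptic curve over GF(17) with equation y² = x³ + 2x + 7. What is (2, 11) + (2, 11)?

tangent at (2, 11): λ = (3·2² + 2)/(2·11) ≡ 14/5. 5⁻¹ ≡ 7 (mod 17), so λ ≡ 14·7 ≡ 13.
  x = λ² - 2 - 2 = 169 - 4 ≡ 12; y = λ·(2 - 12) - 11 ≡ 12. → (12, 12)

(12, 12)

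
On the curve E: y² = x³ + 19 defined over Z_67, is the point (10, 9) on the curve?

y² = 9² ≡ 14; x³ + 0x + 19 = 1019 ≡ 14 (mod 67). 14 = 14.

yes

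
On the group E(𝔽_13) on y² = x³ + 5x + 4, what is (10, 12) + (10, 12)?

tangent at (10, 12): λ = (3·10² + 5)/(2·12) ≡ 6/11. 11⁻¹ ≡ 6 (mod 13), so λ ≡ 6·6 ≡ 10.
  x = λ² - 10 - 10 = 100 - 20 ≡ 2; y = λ·(10 - 2) - 12 ≡ 3. → (2, 3)

(2, 3)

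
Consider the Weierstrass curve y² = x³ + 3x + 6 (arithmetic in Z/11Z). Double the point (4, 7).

tangent at (4, 7): λ = (3·4² + 3)/(2·7) ≡ 7/3. 3⁻¹ ≡ 4 (mod 11) since 3·4 = 12 ≡ 1, so λ ≡ 7·4 ≡ 6.
  x = λ² - 4 - 4 = 36 - 8 ≡ 6; y = λ·(4 - 6) - 7 ≡ 3. → (6, 3)

(6, 3)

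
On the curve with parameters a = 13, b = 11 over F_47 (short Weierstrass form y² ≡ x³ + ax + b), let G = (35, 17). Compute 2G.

(1, 5)

tangent at (35, 17): λ = (3·35² + 13)/(2·17) ≡ 22/34. 34⁻¹ ≡ 18 (mod 47), so λ ≡ 22·18 ≡ 20.
  x = λ² - 35 - 35 = 400 - 70 ≡ 1; y = λ·(35 - 1) - 17 ≡ 5. → (1, 5)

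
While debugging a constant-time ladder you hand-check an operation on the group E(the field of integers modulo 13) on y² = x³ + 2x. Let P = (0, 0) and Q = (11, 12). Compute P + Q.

(0, 0) + (11, 12). λ = (12 - 0)/(11 - 0) ≡ 12/11 mod 13. 11⁻¹ ≡ 6 (mod 13) since 11·6 = 66 ≡ 1, so λ ≡ 7.
  x = λ² - 0 - 11 = 49 - 11 ≡ 12; y = λ·(0 - 12) - 0 ≡ 7. → (12, 7)

(12, 7)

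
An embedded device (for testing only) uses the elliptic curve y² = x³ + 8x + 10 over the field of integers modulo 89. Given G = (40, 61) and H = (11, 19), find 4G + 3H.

First 4G:
Repeated addition: build up to 4G.
2G: tangent at (40, 61): λ = (3·40² + 8)/(2·61) ≡ 2/33. 33⁻¹ ≡ 27 (mod 89) since 33·27 = 891 ≡ 1, so λ ≡ 2·27 ≡ 54.
  x = λ² - 40 - 40 = 2916 - 80 ≡ 77; y = λ·(40 - 77) - 61 ≡ 77. → (77, 77)
3G: (77, 77) + (40, 61). λ = (61 - 77)/(40 - 77) ≡ 73/52 mod 89. 52⁻¹ ≡ 12 (mod 89) since 52·12 = 624 ≡ 1, so λ ≡ 75.
  x = λ² - 77 - 40 = 5625 - 117 ≡ 79; y = λ·(77 - 79) - 77 ≡ 40. → (79, 40)
4G: (79, 40) + (40, 61). λ = (61 - 40)/(40 - 79) ≡ 21/50 mod 89. 50⁻¹ ≡ 73 (mod 89) since 50·73 = 3650 ≡ 1, so λ ≡ 20.
  x = λ² - 79 - 40 = 400 - 119 ≡ 14; y = λ·(79 - 14) - 40 ≡ 14. → (14, 14)
4G = (14, 14).
Next 3H:
Repeated addition: build up to 3H.
2H: tangent at (11, 19): λ = (3·11² + 8)/(2·19) ≡ 15/38. 38⁻¹ ≡ 82 (mod 89) since 38·82 = 3116 ≡ 1, so λ ≡ 15·82 ≡ 73.
  x = λ² - 11 - 11 = 5329 - 22 ≡ 56; y = λ·(11 - 56) - 19 ≡ 78. → (56, 78)
3H: (56, 78) + (11, 19). λ = (19 - 78)/(11 - 56) ≡ 30/44 mod 89. 44⁻¹ ≡ 87 (mod 89), so λ ≡ 29.
  x = λ² - 56 - 11 = 841 - 67 ≡ 62; y = λ·(56 - 62) - 78 ≡ 15. → (62, 15)
3H = (62, 15).
Finally 4G + 3H:
(14, 14) + (62, 15). λ = (15 - 14)/(62 - 14) ≡ 1/48 mod 89. 48⁻¹ ≡ 13 (mod 89), so λ ≡ 13.
  x = λ² - 14 - 62 = 169 - 76 ≡ 4; y = λ·(14 - 4) - 14 ≡ 27. → (4, 27)

(4, 27)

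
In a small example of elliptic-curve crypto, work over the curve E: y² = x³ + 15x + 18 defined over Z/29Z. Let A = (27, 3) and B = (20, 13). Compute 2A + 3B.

(11, 8)

First 2A:
Repeated addition: build up to 2A.
2A: tangent at (27, 3): λ = (3·27² + 15)/(2·3) ≡ 27/6. 6⁻¹ ≡ 5 (mod 29), so λ ≡ 27·5 ≡ 19.
  x = λ² - 27 - 27 = 361 - 54 ≡ 17; y = λ·(27 - 17) - 3 ≡ 13. → (17, 13)
2A = (17, 13).
Next 3B:
Repeated addition: build up to 3B.
2B: tangent at (20, 13): λ = (3·20² + 15)/(2·13) ≡ 26/26. 26⁻¹ ≡ 19 (mod 29), so λ ≡ 26·19 ≡ 1.
  x = λ² - 20 - 20 = 1 - 40 ≡ 19; y = λ·(20 - 19) - 13 ≡ 17. → (19, 17)
3B: (19, 17) + (20, 13). λ = (13 - 17)/(20 - 19) ≡ 25/1 mod 29. 1⁻¹ ≡ 1 (mod 29), so λ ≡ 25.
  x = λ² - 19 - 20 = 625 - 39 ≡ 6; y = λ·(19 - 6) - 17 ≡ 18. → (6, 18)
3B = (6, 18).
Finally 2A + 3B:
(17, 13) + (6, 18). λ = (18 - 13)/(6 - 17) ≡ 5/18 mod 29. 18⁻¹ ≡ 21 (mod 29), so λ ≡ 18.
  x = λ² - 17 - 6 = 324 - 23 ≡ 11; y = λ·(17 - 11) - 13 ≡ 8. → (11, 8)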